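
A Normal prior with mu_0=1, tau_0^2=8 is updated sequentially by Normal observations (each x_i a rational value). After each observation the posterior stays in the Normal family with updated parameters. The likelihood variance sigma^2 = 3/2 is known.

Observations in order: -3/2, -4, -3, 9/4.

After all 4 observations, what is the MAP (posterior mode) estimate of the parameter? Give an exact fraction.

obs 1: x=-3/2 → posterior Normal(-21/19, 24/19)
obs 2: x=-4 → posterior Normal(-17/7, 24/35)
obs 3: x=-3 → posterior Normal(-133/51, 8/17)
obs 4: x=9/4 → posterior Normal(-97/67, 24/67)

-97/67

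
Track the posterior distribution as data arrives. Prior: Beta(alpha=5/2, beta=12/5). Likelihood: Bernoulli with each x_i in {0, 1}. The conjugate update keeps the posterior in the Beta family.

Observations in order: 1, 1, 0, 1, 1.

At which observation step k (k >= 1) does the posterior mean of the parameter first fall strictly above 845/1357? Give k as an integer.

k = 2

obs 1: x=1 → posterior Beta(7/2, 12/5)
obs 2: x=1 → posterior Beta(9/2, 12/5)
obs 3: x=0 → posterior Beta(9/2, 17/5)
obs 4: x=1 → posterior Beta(11/2, 17/5)
obs 5: x=1 → posterior Beta(13/2, 17/5)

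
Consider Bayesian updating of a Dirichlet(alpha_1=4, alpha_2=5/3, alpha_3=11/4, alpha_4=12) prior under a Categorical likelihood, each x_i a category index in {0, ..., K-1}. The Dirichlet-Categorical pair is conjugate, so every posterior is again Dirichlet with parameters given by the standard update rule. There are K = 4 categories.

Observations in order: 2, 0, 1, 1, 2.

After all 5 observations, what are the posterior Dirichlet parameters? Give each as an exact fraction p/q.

obs 1: x=2 → posterior Dirichlet(4, 5/3, 15/4, 12)
obs 2: x=0 → posterior Dirichlet(5, 5/3, 15/4, 12)
obs 3: x=1 → posterior Dirichlet(5, 8/3, 15/4, 12)
obs 4: x=1 → posterior Dirichlet(5, 11/3, 15/4, 12)
obs 5: x=2 → posterior Dirichlet(5, 11/3, 19/4, 12)

alpha_1=5, alpha_2=11/3, alpha_3=19/4, alpha_4=12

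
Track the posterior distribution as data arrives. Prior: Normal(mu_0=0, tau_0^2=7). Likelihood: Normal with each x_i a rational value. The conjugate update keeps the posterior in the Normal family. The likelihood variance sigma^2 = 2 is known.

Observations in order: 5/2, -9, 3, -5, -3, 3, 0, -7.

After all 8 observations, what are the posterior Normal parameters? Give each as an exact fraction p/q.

mu_0=-217/116, tau_0^2=7/29

obs 1: x=5/2 → posterior Normal(35/18, 14/9)
obs 2: x=-9 → posterior Normal(-91/32, 7/8)
obs 3: x=3 → posterior Normal(-49/46, 14/23)
obs 4: x=-5 → posterior Normal(-119/60, 7/15)
obs 5: x=-3 → posterior Normal(-161/74, 14/37)
obs 6: x=3 → posterior Normal(-119/88, 7/22)
obs 7: x=0 → posterior Normal(-7/6, 14/51)
obs 8: x=-7 → posterior Normal(-217/116, 7/29)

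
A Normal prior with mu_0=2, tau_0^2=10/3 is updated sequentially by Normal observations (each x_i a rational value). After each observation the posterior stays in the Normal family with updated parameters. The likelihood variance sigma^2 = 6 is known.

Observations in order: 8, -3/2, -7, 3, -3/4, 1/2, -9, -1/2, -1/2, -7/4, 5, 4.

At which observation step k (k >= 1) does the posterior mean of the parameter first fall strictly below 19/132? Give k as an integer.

obs 1: x=8 → posterior Normal(29/7, 15/7)
obs 2: x=-3/2 → posterior Normal(101/38, 30/19)
obs 3: x=-7 → posterior Normal(31/48, 5/4)
obs 4: x=3 → posterior Normal(61/58, 30/29)
obs 5: x=-3/4 → posterior Normal(107/136, 15/17)
obs 6: x=1/2 → posterior Normal(3/4, 10/13)
obs 7: x=-9 → posterior Normal(-63/176, 15/22)
obs 8: x=-1/2 → posterior Normal(-73/196, 30/49)
obs 9: x=-1/2 → posterior Normal(-83/216, 5/9)
obs 10: x=-7/4 → posterior Normal(-1/2, 30/59)
obs 11: x=5 → posterior Normal(-9/128, 15/32)
obs 12: x=4 → posterior Normal(31/138, 10/23)

k = 7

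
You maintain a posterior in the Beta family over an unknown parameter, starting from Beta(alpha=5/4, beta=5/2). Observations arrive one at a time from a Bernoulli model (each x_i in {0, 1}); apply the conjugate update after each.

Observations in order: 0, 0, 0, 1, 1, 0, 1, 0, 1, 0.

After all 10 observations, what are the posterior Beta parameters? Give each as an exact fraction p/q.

alpha=21/4, beta=17/2

obs 1: x=0 → posterior Beta(5/4, 7/2)
obs 2: x=0 → posterior Beta(5/4, 9/2)
obs 3: x=0 → posterior Beta(5/4, 11/2)
obs 4: x=1 → posterior Beta(9/4, 11/2)
obs 5: x=1 → posterior Beta(13/4, 11/2)
obs 6: x=0 → posterior Beta(13/4, 13/2)
obs 7: x=1 → posterior Beta(17/4, 13/2)
obs 8: x=0 → posterior Beta(17/4, 15/2)
obs 9: x=1 → posterior Beta(21/4, 15/2)
obs 10: x=0 → posterior Beta(21/4, 17/2)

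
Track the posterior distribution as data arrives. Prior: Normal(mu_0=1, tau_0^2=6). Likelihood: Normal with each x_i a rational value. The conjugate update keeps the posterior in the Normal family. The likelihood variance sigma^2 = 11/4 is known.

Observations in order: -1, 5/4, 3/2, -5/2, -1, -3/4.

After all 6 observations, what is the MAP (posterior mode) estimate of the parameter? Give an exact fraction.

obs 1: x=-1 → posterior Normal(-13/35, 66/35)
obs 2: x=5/4 → posterior Normal(17/59, 66/59)
obs 3: x=3/2 → posterior Normal(53/83, 66/83)
obs 4: x=-5/2 → posterior Normal(-7/107, 66/107)
obs 5: x=-1 → posterior Normal(-31/131, 66/131)
obs 6: x=-3/4 → posterior Normal(-49/155, 66/155)

-49/155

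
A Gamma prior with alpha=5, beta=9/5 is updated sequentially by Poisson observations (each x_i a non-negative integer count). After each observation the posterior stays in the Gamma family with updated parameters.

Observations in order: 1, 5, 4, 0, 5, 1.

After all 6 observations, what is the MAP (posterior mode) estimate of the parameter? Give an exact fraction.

100/39

obs 1: x=1 → posterior Gamma(6, 14/5)
obs 2: x=5 → posterior Gamma(11, 19/5)
obs 3: x=4 → posterior Gamma(15, 24/5)
obs 4: x=0 → posterior Gamma(15, 29/5)
obs 5: x=5 → posterior Gamma(20, 34/5)
obs 6: x=1 → posterior Gamma(21, 39/5)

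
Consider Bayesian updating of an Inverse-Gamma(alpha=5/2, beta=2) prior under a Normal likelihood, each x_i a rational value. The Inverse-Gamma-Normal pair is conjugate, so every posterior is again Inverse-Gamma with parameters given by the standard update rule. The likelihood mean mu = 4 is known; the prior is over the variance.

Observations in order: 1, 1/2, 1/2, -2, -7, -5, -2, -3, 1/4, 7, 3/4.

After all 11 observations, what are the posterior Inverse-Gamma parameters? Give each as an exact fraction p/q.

obs 1: x=1 → posterior Inverse-Gamma(3, 13/2)
obs 2: x=1/2 → posterior Inverse-Gamma(7/2, 101/8)
obs 3: x=1/2 → posterior Inverse-Gamma(4, 75/4)
obs 4: x=-2 → posterior Inverse-Gamma(9/2, 147/4)
obs 5: x=-7 → posterior Inverse-Gamma(5, 389/4)
obs 6: x=-5 → posterior Inverse-Gamma(11/2, 551/4)
obs 7: x=-2 → posterior Inverse-Gamma(6, 623/4)
obs 8: x=-3 → posterior Inverse-Gamma(13/2, 721/4)
obs 9: x=1/4 → posterior Inverse-Gamma(7, 5993/32)
obs 10: x=7 → posterior Inverse-Gamma(15/2, 6137/32)
obs 11: x=3/4 → posterior Inverse-Gamma(8, 3153/16)

alpha=8, beta=3153/16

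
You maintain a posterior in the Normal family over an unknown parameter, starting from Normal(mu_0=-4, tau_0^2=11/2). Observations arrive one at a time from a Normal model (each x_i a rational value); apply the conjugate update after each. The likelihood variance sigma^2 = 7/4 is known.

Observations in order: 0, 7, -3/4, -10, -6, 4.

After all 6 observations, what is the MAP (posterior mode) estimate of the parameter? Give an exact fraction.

-309/278

obs 1: x=0 → posterior Normal(-28/29, 77/58)
obs 2: x=7 → posterior Normal(42/17, 77/102)
obs 3: x=-3/4 → posterior Normal(3/2, 77/146)
obs 4: x=-10 → posterior Normal(-221/190, 77/190)
obs 5: x=-6 → posterior Normal(-485/234, 77/234)
obs 6: x=4 → posterior Normal(-309/278, 77/278)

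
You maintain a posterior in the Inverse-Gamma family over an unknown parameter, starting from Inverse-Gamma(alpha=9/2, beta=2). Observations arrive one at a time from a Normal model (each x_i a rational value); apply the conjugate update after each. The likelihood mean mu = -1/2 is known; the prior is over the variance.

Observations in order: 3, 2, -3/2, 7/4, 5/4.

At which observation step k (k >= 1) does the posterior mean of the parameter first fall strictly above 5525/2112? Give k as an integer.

obs 1: x=3 → posterior Inverse-Gamma(5, 65/8)
obs 2: x=2 → posterior Inverse-Gamma(11/2, 45/4)
obs 3: x=-3/2 → posterior Inverse-Gamma(6, 47/4)
obs 4: x=7/4 → posterior Inverse-Gamma(13/2, 457/32)
obs 5: x=5/4 → posterior Inverse-Gamma(7, 253/16)

k = 5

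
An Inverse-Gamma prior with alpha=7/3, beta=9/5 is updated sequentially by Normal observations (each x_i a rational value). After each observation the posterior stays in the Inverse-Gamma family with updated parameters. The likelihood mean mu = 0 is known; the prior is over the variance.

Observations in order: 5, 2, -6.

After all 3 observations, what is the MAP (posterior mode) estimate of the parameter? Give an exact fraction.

1029/145

obs 1: x=5 → posterior Inverse-Gamma(17/6, 143/10)
obs 2: x=2 → posterior Inverse-Gamma(10/3, 163/10)
obs 3: x=-6 → posterior Inverse-Gamma(23/6, 343/10)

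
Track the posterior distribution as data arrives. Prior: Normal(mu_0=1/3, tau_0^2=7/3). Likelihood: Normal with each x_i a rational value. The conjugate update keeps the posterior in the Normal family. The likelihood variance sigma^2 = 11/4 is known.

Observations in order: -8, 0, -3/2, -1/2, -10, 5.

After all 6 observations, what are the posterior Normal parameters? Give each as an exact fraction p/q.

obs 1: x=-8 → posterior Normal(-213/61, 77/61)
obs 2: x=0 → posterior Normal(-213/89, 77/89)
obs 3: x=-3/2 → posterior Normal(-85/39, 77/117)
obs 4: x=-1/2 → posterior Normal(-269/145, 77/145)
obs 5: x=-10 → posterior Normal(-549/173, 77/173)
obs 6: x=5 → posterior Normal(-409/201, 77/201)

mu_0=-409/201, tau_0^2=77/201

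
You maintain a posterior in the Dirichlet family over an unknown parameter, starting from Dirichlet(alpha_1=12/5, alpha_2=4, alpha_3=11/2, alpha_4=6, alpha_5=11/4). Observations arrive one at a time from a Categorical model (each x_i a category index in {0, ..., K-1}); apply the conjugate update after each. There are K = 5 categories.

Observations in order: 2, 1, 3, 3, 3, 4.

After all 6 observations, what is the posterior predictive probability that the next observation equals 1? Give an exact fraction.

100/533

obs 1: x=2 → posterior Dirichlet(12/5, 4, 13/2, 6, 11/4)
obs 2: x=1 → posterior Dirichlet(12/5, 5, 13/2, 6, 11/4)
obs 3: x=3 → posterior Dirichlet(12/5, 5, 13/2, 7, 11/4)
obs 4: x=3 → posterior Dirichlet(12/5, 5, 13/2, 8, 11/4)
obs 5: x=3 → posterior Dirichlet(12/5, 5, 13/2, 9, 11/4)
obs 6: x=4 → posterior Dirichlet(12/5, 5, 13/2, 9, 15/4)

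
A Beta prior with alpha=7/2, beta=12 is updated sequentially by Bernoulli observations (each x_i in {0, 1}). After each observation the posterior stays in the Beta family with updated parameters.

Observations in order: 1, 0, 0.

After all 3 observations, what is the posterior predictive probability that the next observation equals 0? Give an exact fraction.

28/37

obs 1: x=1 → posterior Beta(9/2, 12)
obs 2: x=0 → posterior Beta(9/2, 13)
obs 3: x=0 → posterior Beta(9/2, 14)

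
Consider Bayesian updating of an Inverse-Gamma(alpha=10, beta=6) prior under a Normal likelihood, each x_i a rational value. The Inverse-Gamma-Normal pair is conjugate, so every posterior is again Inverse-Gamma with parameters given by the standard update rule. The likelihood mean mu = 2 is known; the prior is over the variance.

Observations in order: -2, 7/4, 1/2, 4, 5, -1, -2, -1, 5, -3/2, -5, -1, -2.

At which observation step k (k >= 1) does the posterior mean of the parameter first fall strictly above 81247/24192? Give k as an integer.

k = 10

obs 1: x=-2 → posterior Inverse-Gamma(21/2, 14)
obs 2: x=7/4 → posterior Inverse-Gamma(11, 449/32)
obs 3: x=1/2 → posterior Inverse-Gamma(23/2, 485/32)
obs 4: x=4 → posterior Inverse-Gamma(12, 549/32)
obs 5: x=5 → posterior Inverse-Gamma(25/2, 693/32)
obs 6: x=-1 → posterior Inverse-Gamma(13, 837/32)
obs 7: x=-2 → posterior Inverse-Gamma(27/2, 1093/32)
obs 8: x=-1 → posterior Inverse-Gamma(14, 1237/32)
obs 9: x=5 → posterior Inverse-Gamma(29/2, 1381/32)
obs 10: x=-3/2 → posterior Inverse-Gamma(15, 1577/32)
obs 11: x=-5 → posterior Inverse-Gamma(31/2, 2361/32)
obs 12: x=-1 → posterior Inverse-Gamma(16, 2505/32)
obs 13: x=-2 → posterior Inverse-Gamma(33/2, 2761/32)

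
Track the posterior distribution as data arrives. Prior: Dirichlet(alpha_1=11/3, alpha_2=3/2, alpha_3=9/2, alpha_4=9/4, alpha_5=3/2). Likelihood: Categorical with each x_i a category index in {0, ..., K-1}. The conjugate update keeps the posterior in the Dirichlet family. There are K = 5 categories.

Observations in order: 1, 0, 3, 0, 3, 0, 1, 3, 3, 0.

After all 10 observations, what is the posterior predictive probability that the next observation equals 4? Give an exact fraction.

18/281

obs 1: x=1 → posterior Dirichlet(11/3, 5/2, 9/2, 9/4, 3/2)
obs 2: x=0 → posterior Dirichlet(14/3, 5/2, 9/2, 9/4, 3/2)
obs 3: x=3 → posterior Dirichlet(14/3, 5/2, 9/2, 13/4, 3/2)
obs 4: x=0 → posterior Dirichlet(17/3, 5/2, 9/2, 13/4, 3/2)
obs 5: x=3 → posterior Dirichlet(17/3, 5/2, 9/2, 17/4, 3/2)
obs 6: x=0 → posterior Dirichlet(20/3, 5/2, 9/2, 17/4, 3/2)
obs 7: x=1 → posterior Dirichlet(20/3, 7/2, 9/2, 17/4, 3/2)
obs 8: x=3 → posterior Dirichlet(20/3, 7/2, 9/2, 21/4, 3/2)
obs 9: x=3 → posterior Dirichlet(20/3, 7/2, 9/2, 25/4, 3/2)
obs 10: x=0 → posterior Dirichlet(23/3, 7/2, 9/2, 25/4, 3/2)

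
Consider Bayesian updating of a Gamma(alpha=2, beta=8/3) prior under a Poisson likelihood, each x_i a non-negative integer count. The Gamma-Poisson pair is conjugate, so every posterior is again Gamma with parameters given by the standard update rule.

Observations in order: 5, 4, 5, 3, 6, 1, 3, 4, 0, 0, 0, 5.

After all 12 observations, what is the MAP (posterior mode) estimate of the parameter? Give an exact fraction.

obs 1: x=5 → posterior Gamma(7, 11/3)
obs 2: x=4 → posterior Gamma(11, 14/3)
obs 3: x=5 → posterior Gamma(16, 17/3)
obs 4: x=3 → posterior Gamma(19, 20/3)
obs 5: x=6 → posterior Gamma(25, 23/3)
obs 6: x=1 → posterior Gamma(26, 26/3)
obs 7: x=3 → posterior Gamma(29, 29/3)
obs 8: x=4 → posterior Gamma(33, 32/3)
obs 9: x=0 → posterior Gamma(33, 35/3)
obs 10: x=0 → posterior Gamma(33, 38/3)
obs 11: x=0 → posterior Gamma(33, 41/3)
obs 12: x=5 → posterior Gamma(38, 44/3)

111/44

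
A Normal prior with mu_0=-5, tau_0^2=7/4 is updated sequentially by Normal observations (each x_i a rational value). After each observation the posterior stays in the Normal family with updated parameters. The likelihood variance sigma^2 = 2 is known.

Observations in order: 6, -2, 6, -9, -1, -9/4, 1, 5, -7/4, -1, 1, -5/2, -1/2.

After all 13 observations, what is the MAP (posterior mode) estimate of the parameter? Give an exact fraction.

obs 1: x=6 → posterior Normal(2/15, 14/15)
obs 2: x=-2 → posterior Normal(-6/11, 7/11)
obs 3: x=6 → posterior Normal(30/29, 14/29)
obs 4: x=-9 → posterior Normal(-11/12, 7/18)
obs 5: x=-1 → posterior Normal(-40/43, 14/43)
obs 6: x=-9/4 → posterior Normal(-223/200, 7/25)
obs 7: x=1 → posterior Normal(-65/76, 14/57)
obs 8: x=5 → posterior Normal(-55/256, 7/32)
obs 9: x=-7/4 → posterior Normal(-26/71, 14/71)
obs 10: x=-1 → posterior Normal(-11/26, 7/39)
obs 11: x=1 → posterior Normal(-26/85, 14/85)
obs 12: x=-5/2 → posterior Normal(-87/184, 7/46)
obs 13: x=-1/2 → posterior Normal(-47/99, 14/99)

-47/99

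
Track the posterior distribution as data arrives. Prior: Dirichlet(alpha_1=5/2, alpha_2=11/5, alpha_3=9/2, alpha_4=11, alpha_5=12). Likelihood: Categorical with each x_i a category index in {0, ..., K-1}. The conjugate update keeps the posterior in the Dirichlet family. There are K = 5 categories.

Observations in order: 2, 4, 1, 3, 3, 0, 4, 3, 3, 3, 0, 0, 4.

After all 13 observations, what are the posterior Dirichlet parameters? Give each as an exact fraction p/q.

obs 1: x=2 → posterior Dirichlet(5/2, 11/5, 11/2, 11, 12)
obs 2: x=4 → posterior Dirichlet(5/2, 11/5, 11/2, 11, 13)
obs 3: x=1 → posterior Dirichlet(5/2, 16/5, 11/2, 11, 13)
obs 4: x=3 → posterior Dirichlet(5/2, 16/5, 11/2, 12, 13)
obs 5: x=3 → posterior Dirichlet(5/2, 16/5, 11/2, 13, 13)
obs 6: x=0 → posterior Dirichlet(7/2, 16/5, 11/2, 13, 13)
obs 7: x=4 → posterior Dirichlet(7/2, 16/5, 11/2, 13, 14)
obs 8: x=3 → posterior Dirichlet(7/2, 16/5, 11/2, 14, 14)
obs 9: x=3 → posterior Dirichlet(7/2, 16/5, 11/2, 15, 14)
obs 10: x=3 → posterior Dirichlet(7/2, 16/5, 11/2, 16, 14)
obs 11: x=0 → posterior Dirichlet(9/2, 16/5, 11/2, 16, 14)
obs 12: x=0 → posterior Dirichlet(11/2, 16/5, 11/2, 16, 14)
obs 13: x=4 → posterior Dirichlet(11/2, 16/5, 11/2, 16, 15)

alpha_1=11/2, alpha_2=16/5, alpha_3=11/2, alpha_4=16, alpha_5=15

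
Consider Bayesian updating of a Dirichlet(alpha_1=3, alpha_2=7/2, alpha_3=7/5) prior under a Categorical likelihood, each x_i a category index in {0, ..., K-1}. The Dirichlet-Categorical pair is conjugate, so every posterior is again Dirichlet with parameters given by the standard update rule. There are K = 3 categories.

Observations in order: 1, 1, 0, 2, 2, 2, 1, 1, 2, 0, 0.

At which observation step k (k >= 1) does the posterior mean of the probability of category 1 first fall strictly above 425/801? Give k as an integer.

obs 1: x=1 → posterior Dirichlet(3, 9/2, 7/5)
obs 2: x=1 → posterior Dirichlet(3, 11/2, 7/5)
obs 3: x=0 → posterior Dirichlet(4, 11/2, 7/5)
obs 4: x=2 → posterior Dirichlet(4, 11/2, 12/5)
obs 5: x=2 → posterior Dirichlet(4, 11/2, 17/5)
obs 6: x=2 → posterior Dirichlet(4, 11/2, 22/5)
obs 7: x=1 → posterior Dirichlet(4, 13/2, 22/5)
obs 8: x=1 → posterior Dirichlet(4, 15/2, 22/5)
obs 9: x=2 → posterior Dirichlet(4, 15/2, 27/5)
obs 10: x=0 → posterior Dirichlet(5, 15/2, 27/5)
obs 11: x=0 → posterior Dirichlet(6, 15/2, 27/5)

k = 2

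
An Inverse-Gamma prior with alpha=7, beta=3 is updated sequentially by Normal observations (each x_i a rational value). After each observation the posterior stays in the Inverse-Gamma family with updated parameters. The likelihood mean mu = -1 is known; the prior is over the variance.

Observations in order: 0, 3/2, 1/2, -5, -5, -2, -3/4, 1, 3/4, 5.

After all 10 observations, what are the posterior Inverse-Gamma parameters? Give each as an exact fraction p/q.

obs 1: x=0 → posterior Inverse-Gamma(15/2, 7/2)
obs 2: x=3/2 → posterior Inverse-Gamma(8, 53/8)
obs 3: x=1/2 → posterior Inverse-Gamma(17/2, 31/4)
obs 4: x=-5 → posterior Inverse-Gamma(9, 63/4)
obs 5: x=-5 → posterior Inverse-Gamma(19/2, 95/4)
obs 6: x=-2 → posterior Inverse-Gamma(10, 97/4)
obs 7: x=-3/4 → posterior Inverse-Gamma(21/2, 777/32)
obs 8: x=1 → posterior Inverse-Gamma(11, 841/32)
obs 9: x=3/4 → posterior Inverse-Gamma(23/2, 445/16)
obs 10: x=5 → posterior Inverse-Gamma(12, 733/16)

alpha=12, beta=733/16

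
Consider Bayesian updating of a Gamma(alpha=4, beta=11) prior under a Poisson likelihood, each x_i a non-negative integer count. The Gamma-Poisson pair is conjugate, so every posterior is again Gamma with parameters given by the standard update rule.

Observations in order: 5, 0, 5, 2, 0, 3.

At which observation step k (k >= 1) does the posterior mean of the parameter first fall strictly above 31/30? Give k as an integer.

k = 4

obs 1: x=5 → posterior Gamma(9, 12)
obs 2: x=0 → posterior Gamma(9, 13)
obs 3: x=5 → posterior Gamma(14, 14)
obs 4: x=2 → posterior Gamma(16, 15)
obs 5: x=0 → posterior Gamma(16, 16)
obs 6: x=3 → posterior Gamma(19, 17)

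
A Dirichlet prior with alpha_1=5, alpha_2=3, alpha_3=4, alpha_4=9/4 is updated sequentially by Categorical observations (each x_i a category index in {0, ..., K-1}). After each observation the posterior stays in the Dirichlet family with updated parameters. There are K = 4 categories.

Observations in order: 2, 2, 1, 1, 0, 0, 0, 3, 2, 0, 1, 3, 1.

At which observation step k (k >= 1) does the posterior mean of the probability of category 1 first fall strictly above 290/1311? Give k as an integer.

obs 1: x=2 → posterior Dirichlet(5, 3, 5, 9/4)
obs 2: x=2 → posterior Dirichlet(5, 3, 6, 9/4)
obs 3: x=1 → posterior Dirichlet(5, 4, 6, 9/4)
obs 4: x=1 → posterior Dirichlet(5, 5, 6, 9/4)
obs 5: x=0 → posterior Dirichlet(6, 5, 6, 9/4)
obs 6: x=0 → posterior Dirichlet(7, 5, 6, 9/4)
obs 7: x=0 → posterior Dirichlet(8, 5, 6, 9/4)
obs 8: x=3 → posterior Dirichlet(8, 5, 6, 13/4)
obs 9: x=2 → posterior Dirichlet(8, 5, 7, 13/4)
obs 10: x=0 → posterior Dirichlet(9, 5, 7, 13/4)
obs 11: x=1 → posterior Dirichlet(9, 6, 7, 13/4)
obs 12: x=3 → posterior Dirichlet(9, 6, 7, 17/4)
obs 13: x=1 → posterior Dirichlet(9, 7, 7, 17/4)

k = 3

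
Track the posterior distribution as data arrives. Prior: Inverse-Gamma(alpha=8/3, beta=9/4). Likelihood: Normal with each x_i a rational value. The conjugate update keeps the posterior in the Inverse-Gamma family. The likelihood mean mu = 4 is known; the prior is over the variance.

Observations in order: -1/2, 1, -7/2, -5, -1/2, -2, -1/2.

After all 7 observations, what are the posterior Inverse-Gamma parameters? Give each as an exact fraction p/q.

obs 1: x=-1/2 → posterior Inverse-Gamma(19/6, 99/8)
obs 2: x=1 → posterior Inverse-Gamma(11/3, 135/8)
obs 3: x=-7/2 → posterior Inverse-Gamma(25/6, 45)
obs 4: x=-5 → posterior Inverse-Gamma(14/3, 171/2)
obs 5: x=-1/2 → posterior Inverse-Gamma(31/6, 765/8)
obs 6: x=-2 → posterior Inverse-Gamma(17/3, 909/8)
obs 7: x=-1/2 → posterior Inverse-Gamma(37/6, 495/4)

alpha=37/6, beta=495/4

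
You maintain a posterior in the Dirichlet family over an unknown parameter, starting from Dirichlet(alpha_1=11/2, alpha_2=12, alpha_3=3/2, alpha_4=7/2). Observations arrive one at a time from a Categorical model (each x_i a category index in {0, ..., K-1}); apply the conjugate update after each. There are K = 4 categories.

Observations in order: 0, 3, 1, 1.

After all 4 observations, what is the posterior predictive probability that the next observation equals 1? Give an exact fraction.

28/53

obs 1: x=0 → posterior Dirichlet(13/2, 12, 3/2, 7/2)
obs 2: x=3 → posterior Dirichlet(13/2, 12, 3/2, 9/2)
obs 3: x=1 → posterior Dirichlet(13/2, 13, 3/2, 9/2)
obs 4: x=1 → posterior Dirichlet(13/2, 14, 3/2, 9/2)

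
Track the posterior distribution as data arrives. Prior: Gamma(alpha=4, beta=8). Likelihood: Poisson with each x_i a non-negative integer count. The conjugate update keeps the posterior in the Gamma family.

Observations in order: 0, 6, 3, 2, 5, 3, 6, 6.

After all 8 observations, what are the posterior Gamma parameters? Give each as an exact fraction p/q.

alpha=35, beta=16

obs 1: x=0 → posterior Gamma(4, 9)
obs 2: x=6 → posterior Gamma(10, 10)
obs 3: x=3 → posterior Gamma(13, 11)
obs 4: x=2 → posterior Gamma(15, 12)
obs 5: x=5 → posterior Gamma(20, 13)
obs 6: x=3 → posterior Gamma(23, 14)
obs 7: x=6 → posterior Gamma(29, 15)
obs 8: x=6 → posterior Gamma(35, 16)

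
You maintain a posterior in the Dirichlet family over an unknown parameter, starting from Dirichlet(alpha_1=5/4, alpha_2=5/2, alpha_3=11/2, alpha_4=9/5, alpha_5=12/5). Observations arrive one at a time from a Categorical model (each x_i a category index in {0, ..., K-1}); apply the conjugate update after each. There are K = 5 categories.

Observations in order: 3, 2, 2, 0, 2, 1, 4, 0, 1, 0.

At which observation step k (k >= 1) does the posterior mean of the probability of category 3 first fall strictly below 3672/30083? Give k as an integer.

k = 10

obs 1: x=3 → posterior Dirichlet(5/4, 5/2, 11/2, 14/5, 12/5)
obs 2: x=2 → posterior Dirichlet(5/4, 5/2, 13/2, 14/5, 12/5)
obs 3: x=2 → posterior Dirichlet(5/4, 5/2, 15/2, 14/5, 12/5)
obs 4: x=0 → posterior Dirichlet(9/4, 5/2, 15/2, 14/5, 12/5)
obs 5: x=2 → posterior Dirichlet(9/4, 5/2, 17/2, 14/5, 12/5)
obs 6: x=1 → posterior Dirichlet(9/4, 7/2, 17/2, 14/5, 12/5)
obs 7: x=4 → posterior Dirichlet(9/4, 7/2, 17/2, 14/5, 17/5)
obs 8: x=0 → posterior Dirichlet(13/4, 7/2, 17/2, 14/5, 17/5)
obs 9: x=1 → posterior Dirichlet(13/4, 9/2, 17/2, 14/5, 17/5)
obs 10: x=0 → posterior Dirichlet(17/4, 9/2, 17/2, 14/5, 17/5)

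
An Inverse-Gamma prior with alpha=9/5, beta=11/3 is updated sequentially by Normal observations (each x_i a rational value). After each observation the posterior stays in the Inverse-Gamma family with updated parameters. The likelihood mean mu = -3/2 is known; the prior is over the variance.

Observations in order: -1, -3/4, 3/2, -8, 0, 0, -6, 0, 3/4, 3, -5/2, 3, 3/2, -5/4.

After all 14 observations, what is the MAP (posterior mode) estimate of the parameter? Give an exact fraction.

obs 1: x=-1 → posterior Inverse-Gamma(23/10, 91/24)
obs 2: x=-3/4 → posterior Inverse-Gamma(14/5, 391/96)
obs 3: x=3/2 → posterior Inverse-Gamma(33/10, 823/96)
obs 4: x=-8 → posterior Inverse-Gamma(19/5, 2851/96)
obs 5: x=0 → posterior Inverse-Gamma(43/10, 2959/96)
obs 6: x=0 → posterior Inverse-Gamma(24/5, 3067/96)
obs 7: x=-6 → posterior Inverse-Gamma(53/10, 4039/96)
obs 8: x=0 → posterior Inverse-Gamma(29/5, 4147/96)
obs 9: x=3/4 → posterior Inverse-Gamma(63/10, 2195/48)
obs 10: x=3 → posterior Inverse-Gamma(34/5, 2681/48)
obs 11: x=-5/2 → posterior Inverse-Gamma(73/10, 2705/48)
obs 12: x=3 → posterior Inverse-Gamma(39/5, 3191/48)
obs 13: x=3/2 → posterior Inverse-Gamma(83/10, 3407/48)
obs 14: x=-5/4 → posterior Inverse-Gamma(44/5, 6817/96)

34085/4704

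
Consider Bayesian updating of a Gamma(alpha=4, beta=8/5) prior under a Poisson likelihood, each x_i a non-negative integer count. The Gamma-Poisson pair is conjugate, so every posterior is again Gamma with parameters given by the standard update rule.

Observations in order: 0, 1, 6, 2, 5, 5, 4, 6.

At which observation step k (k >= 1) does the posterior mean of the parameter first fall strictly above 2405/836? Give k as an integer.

obs 1: x=0 → posterior Gamma(4, 13/5)
obs 2: x=1 → posterior Gamma(5, 18/5)
obs 3: x=6 → posterior Gamma(11, 23/5)
obs 4: x=2 → posterior Gamma(13, 28/5)
obs 5: x=5 → posterior Gamma(18, 33/5)
obs 6: x=5 → posterior Gamma(23, 38/5)
obs 7: x=4 → posterior Gamma(27, 43/5)
obs 8: x=6 → posterior Gamma(33, 48/5)

k = 6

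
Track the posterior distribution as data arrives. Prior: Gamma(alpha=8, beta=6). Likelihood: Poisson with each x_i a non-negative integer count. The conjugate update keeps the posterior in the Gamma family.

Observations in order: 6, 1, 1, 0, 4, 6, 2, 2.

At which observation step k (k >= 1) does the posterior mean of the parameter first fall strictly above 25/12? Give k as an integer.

k = 6

obs 1: x=6 → posterior Gamma(14, 7)
obs 2: x=1 → posterior Gamma(15, 8)
obs 3: x=1 → posterior Gamma(16, 9)
obs 4: x=0 → posterior Gamma(16, 10)
obs 5: x=4 → posterior Gamma(20, 11)
obs 6: x=6 → posterior Gamma(26, 12)
obs 7: x=2 → posterior Gamma(28, 13)
obs 8: x=2 → posterior Gamma(30, 14)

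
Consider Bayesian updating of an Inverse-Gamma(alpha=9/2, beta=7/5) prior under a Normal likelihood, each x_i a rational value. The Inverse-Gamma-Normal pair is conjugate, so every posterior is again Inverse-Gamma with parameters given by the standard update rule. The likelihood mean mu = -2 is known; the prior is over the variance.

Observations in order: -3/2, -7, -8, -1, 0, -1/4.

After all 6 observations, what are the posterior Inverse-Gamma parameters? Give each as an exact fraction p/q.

alpha=15/2, beta=5769/160

obs 1: x=-3/2 → posterior Inverse-Gamma(5, 61/40)
obs 2: x=-7 → posterior Inverse-Gamma(11/2, 561/40)
obs 3: x=-8 → posterior Inverse-Gamma(6, 1281/40)
obs 4: x=-1 → posterior Inverse-Gamma(13/2, 1301/40)
obs 5: x=0 → posterior Inverse-Gamma(7, 1381/40)
obs 6: x=-1/4 → posterior Inverse-Gamma(15/2, 5769/160)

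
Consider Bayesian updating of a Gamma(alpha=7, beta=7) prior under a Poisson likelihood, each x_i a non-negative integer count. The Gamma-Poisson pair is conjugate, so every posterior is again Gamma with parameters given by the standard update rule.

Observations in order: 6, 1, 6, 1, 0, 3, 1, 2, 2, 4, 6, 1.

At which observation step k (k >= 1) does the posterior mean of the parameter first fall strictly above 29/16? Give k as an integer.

k = 3

obs 1: x=6 → posterior Gamma(13, 8)
obs 2: x=1 → posterior Gamma(14, 9)
obs 3: x=6 → posterior Gamma(20, 10)
obs 4: x=1 → posterior Gamma(21, 11)
obs 5: x=0 → posterior Gamma(21, 12)
obs 6: x=3 → posterior Gamma(24, 13)
obs 7: x=1 → posterior Gamma(25, 14)
obs 8: x=2 → posterior Gamma(27, 15)
obs 9: x=2 → posterior Gamma(29, 16)
obs 10: x=4 → posterior Gamma(33, 17)
obs 11: x=6 → posterior Gamma(39, 18)
obs 12: x=1 → posterior Gamma(40, 19)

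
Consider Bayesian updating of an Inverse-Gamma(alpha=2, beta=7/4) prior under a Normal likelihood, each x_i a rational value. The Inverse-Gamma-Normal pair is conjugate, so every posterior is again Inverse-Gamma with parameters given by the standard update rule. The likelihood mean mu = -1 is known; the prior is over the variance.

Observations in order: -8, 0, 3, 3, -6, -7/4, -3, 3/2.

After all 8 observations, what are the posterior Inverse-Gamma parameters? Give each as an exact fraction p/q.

obs 1: x=-8 → posterior Inverse-Gamma(5/2, 105/4)
obs 2: x=0 → posterior Inverse-Gamma(3, 107/4)
obs 3: x=3 → posterior Inverse-Gamma(7/2, 139/4)
obs 4: x=3 → posterior Inverse-Gamma(4, 171/4)
obs 5: x=-6 → posterior Inverse-Gamma(9/2, 221/4)
obs 6: x=-7/4 → posterior Inverse-Gamma(5, 1777/32)
obs 7: x=-3 → posterior Inverse-Gamma(11/2, 1841/32)
obs 8: x=3/2 → posterior Inverse-Gamma(6, 1941/32)

alpha=6, beta=1941/32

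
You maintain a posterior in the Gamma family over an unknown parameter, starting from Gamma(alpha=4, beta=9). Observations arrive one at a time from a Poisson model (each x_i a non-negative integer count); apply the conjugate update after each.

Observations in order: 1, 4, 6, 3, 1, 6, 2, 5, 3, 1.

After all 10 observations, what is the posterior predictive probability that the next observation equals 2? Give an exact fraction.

obs 1: x=1 → posterior Gamma(5, 10)
obs 2: x=4 → posterior Gamma(9, 11)
obs 3: x=6 → posterior Gamma(15, 12)
obs 4: x=3 → posterior Gamma(18, 13)
obs 5: x=1 → posterior Gamma(19, 14)
obs 6: x=6 → posterior Gamma(25, 15)
obs 7: x=2 → posterior Gamma(27, 16)
obs 8: x=5 → posterior Gamma(32, 17)
obs 9: x=3 → posterior Gamma(35, 18)
obs 10: x=1 → posterior Gamma(36, 19)

3610554191661284134826549994634796562288749916573/13743895347200000000000000000000000000000000000000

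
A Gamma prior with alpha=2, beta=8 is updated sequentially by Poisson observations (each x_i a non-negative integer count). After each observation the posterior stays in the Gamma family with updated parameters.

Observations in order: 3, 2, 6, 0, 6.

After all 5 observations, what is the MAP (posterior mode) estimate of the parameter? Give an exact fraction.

obs 1: x=3 → posterior Gamma(5, 9)
obs 2: x=2 → posterior Gamma(7, 10)
obs 3: x=6 → posterior Gamma(13, 11)
obs 4: x=0 → posterior Gamma(13, 12)
obs 5: x=6 → posterior Gamma(19, 13)

18/13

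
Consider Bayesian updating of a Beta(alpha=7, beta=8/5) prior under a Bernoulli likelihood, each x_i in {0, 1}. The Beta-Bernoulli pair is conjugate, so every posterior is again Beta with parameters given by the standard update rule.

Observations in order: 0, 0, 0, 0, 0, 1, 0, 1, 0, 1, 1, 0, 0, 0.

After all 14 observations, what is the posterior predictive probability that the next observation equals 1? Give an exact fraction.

55/113

obs 1: x=0 → posterior Beta(7, 13/5)
obs 2: x=0 → posterior Beta(7, 18/5)
obs 3: x=0 → posterior Beta(7, 23/5)
obs 4: x=0 → posterior Beta(7, 28/5)
obs 5: x=0 → posterior Beta(7, 33/5)
obs 6: x=1 → posterior Beta(8, 33/5)
obs 7: x=0 → posterior Beta(8, 38/5)
obs 8: x=1 → posterior Beta(9, 38/5)
obs 9: x=0 → posterior Beta(9, 43/5)
obs 10: x=1 → posterior Beta(10, 43/5)
obs 11: x=1 → posterior Beta(11, 43/5)
obs 12: x=0 → posterior Beta(11, 48/5)
obs 13: x=0 → posterior Beta(11, 53/5)
obs 14: x=0 → posterior Beta(11, 58/5)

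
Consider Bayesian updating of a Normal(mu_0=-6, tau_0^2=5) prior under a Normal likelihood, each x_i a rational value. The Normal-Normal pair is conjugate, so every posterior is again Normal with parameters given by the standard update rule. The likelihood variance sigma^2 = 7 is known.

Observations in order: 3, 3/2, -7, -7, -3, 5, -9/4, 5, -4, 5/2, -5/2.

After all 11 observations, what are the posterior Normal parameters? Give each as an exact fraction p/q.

mu_0=-343/248, tau_0^2=35/62

obs 1: x=3 → posterior Normal(-9/4, 35/12)
obs 2: x=3/2 → posterior Normal(-39/34, 35/17)
obs 3: x=-7 → posterior Normal(-109/44, 35/22)
obs 4: x=-7 → posterior Normal(-179/54, 35/27)
obs 5: x=-3 → posterior Normal(-209/64, 35/32)
obs 6: x=5 → posterior Normal(-159/74, 35/37)
obs 7: x=-9/4 → posterior Normal(-121/56, 5/6)
obs 8: x=5 → posterior Normal(-263/188, 35/47)
obs 9: x=-4 → posterior Normal(-343/208, 35/52)
obs 10: x=5/2 → posterior Normal(-293/228, 35/57)
obs 11: x=-5/2 → posterior Normal(-343/248, 35/62)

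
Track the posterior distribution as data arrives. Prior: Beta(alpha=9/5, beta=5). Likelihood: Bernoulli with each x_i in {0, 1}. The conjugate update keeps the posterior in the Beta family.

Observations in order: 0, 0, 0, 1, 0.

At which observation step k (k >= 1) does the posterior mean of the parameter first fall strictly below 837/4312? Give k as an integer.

obs 1: x=0 → posterior Beta(9/5, 6)
obs 2: x=0 → posterior Beta(9/5, 7)
obs 3: x=0 → posterior Beta(9/5, 8)
obs 4: x=1 → posterior Beta(14/5, 8)
obs 5: x=0 → posterior Beta(14/5, 9)

k = 3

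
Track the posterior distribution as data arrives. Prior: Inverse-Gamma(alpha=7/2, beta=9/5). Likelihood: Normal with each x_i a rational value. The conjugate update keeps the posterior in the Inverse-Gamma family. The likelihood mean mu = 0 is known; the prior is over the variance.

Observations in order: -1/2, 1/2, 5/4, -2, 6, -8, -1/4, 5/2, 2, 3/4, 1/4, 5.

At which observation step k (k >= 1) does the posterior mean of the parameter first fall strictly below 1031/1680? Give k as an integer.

obs 1: x=-1/2 → posterior Inverse-Gamma(4, 77/40)
obs 2: x=1/2 → posterior Inverse-Gamma(9/2, 41/20)
obs 3: x=5/4 → posterior Inverse-Gamma(5, 453/160)
obs 4: x=-2 → posterior Inverse-Gamma(11/2, 773/160)
obs 5: x=6 → posterior Inverse-Gamma(6, 3653/160)
obs 6: x=-8 → posterior Inverse-Gamma(13/2, 8773/160)
obs 7: x=-1/4 → posterior Inverse-Gamma(7, 4389/80)
obs 8: x=5/2 → posterior Inverse-Gamma(15/2, 4639/80)
obs 9: x=2 → posterior Inverse-Gamma(8, 4799/80)
obs 10: x=3/4 → posterior Inverse-Gamma(17/2, 9643/160)
obs 11: x=1/4 → posterior Inverse-Gamma(9, 603/10)
obs 12: x=5 → posterior Inverse-Gamma(19/2, 364/5)

k = 2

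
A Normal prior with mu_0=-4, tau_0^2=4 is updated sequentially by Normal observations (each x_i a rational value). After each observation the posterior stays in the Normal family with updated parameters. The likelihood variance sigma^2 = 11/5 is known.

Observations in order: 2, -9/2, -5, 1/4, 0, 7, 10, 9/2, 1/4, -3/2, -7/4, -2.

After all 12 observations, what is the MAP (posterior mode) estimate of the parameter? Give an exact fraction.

obs 1: x=2 → posterior Normal(-4/31, 44/31)
obs 2: x=-9/2 → posterior Normal(-94/51, 44/51)
obs 3: x=-5 → posterior Normal(-194/71, 44/71)
obs 4: x=1/4 → posterior Normal(-27/13, 44/91)
obs 5: x=0 → posterior Normal(-63/37, 44/111)
obs 6: x=7 → posterior Normal(-49/131, 44/131)
obs 7: x=10 → posterior Normal(1, 44/151)
obs 8: x=9/2 → posterior Normal(241/171, 44/171)
obs 9: x=1/4 → posterior Normal(246/191, 44/191)
obs 10: x=-3/2 → posterior Normal(216/211, 44/211)
obs 11: x=-7/4 → posterior Normal(181/231, 4/21)
obs 12: x=-2 → posterior Normal(141/251, 44/251)

141/251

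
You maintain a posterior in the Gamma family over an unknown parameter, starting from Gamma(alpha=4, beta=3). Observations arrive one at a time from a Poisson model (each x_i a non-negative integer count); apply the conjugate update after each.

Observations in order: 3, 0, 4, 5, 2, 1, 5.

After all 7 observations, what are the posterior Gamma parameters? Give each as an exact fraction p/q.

obs 1: x=3 → posterior Gamma(7, 4)
obs 2: x=0 → posterior Gamma(7, 5)
obs 3: x=4 → posterior Gamma(11, 6)
obs 4: x=5 → posterior Gamma(16, 7)
obs 5: x=2 → posterior Gamma(18, 8)
obs 6: x=1 → posterior Gamma(19, 9)
obs 7: x=5 → posterior Gamma(24, 10)

alpha=24, beta=10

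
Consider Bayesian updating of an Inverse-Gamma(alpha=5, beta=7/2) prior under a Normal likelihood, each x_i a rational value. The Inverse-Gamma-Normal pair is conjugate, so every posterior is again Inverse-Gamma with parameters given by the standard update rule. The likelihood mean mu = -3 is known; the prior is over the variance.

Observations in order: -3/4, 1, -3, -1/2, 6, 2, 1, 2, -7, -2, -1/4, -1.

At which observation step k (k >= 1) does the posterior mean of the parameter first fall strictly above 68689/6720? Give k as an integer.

k = 7

obs 1: x=-3/4 → posterior Inverse-Gamma(11/2, 193/32)
obs 2: x=1 → posterior Inverse-Gamma(6, 449/32)
obs 3: x=-3 → posterior Inverse-Gamma(13/2, 449/32)
obs 4: x=-1/2 → posterior Inverse-Gamma(7, 549/32)
obs 5: x=6 → posterior Inverse-Gamma(15/2, 1845/32)
obs 6: x=2 → posterior Inverse-Gamma(8, 2245/32)
obs 7: x=1 → posterior Inverse-Gamma(17/2, 2501/32)
obs 8: x=2 → posterior Inverse-Gamma(9, 2901/32)
obs 9: x=-7 → posterior Inverse-Gamma(19/2, 3157/32)
obs 10: x=-2 → posterior Inverse-Gamma(10, 3173/32)
obs 11: x=-1/4 → posterior Inverse-Gamma(21/2, 1647/16)
obs 12: x=-1 → posterior Inverse-Gamma(11, 1679/16)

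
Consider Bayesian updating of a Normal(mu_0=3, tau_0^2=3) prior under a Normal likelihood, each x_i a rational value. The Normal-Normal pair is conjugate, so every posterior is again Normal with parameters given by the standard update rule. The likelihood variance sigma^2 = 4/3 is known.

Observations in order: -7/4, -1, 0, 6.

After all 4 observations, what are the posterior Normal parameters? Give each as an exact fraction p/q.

obs 1: x=-7/4 → posterior Normal(-15/52, 12/13)
obs 2: x=-1 → posterior Normal(-51/88, 6/11)
obs 3: x=0 → posterior Normal(-51/124, 12/31)
obs 4: x=6 → posterior Normal(33/32, 3/10)

mu_0=33/32, tau_0^2=3/10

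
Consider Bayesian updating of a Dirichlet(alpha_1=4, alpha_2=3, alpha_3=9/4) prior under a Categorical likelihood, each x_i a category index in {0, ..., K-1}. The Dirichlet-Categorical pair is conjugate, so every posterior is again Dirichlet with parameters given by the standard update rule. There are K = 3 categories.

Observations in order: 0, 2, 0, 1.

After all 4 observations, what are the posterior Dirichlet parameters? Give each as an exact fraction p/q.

obs 1: x=0 → posterior Dirichlet(5, 3, 9/4)
obs 2: x=2 → posterior Dirichlet(5, 3, 13/4)
obs 3: x=0 → posterior Dirichlet(6, 3, 13/4)
obs 4: x=1 → posterior Dirichlet(6, 4, 13/4)

alpha_1=6, alpha_2=4, alpha_3=13/4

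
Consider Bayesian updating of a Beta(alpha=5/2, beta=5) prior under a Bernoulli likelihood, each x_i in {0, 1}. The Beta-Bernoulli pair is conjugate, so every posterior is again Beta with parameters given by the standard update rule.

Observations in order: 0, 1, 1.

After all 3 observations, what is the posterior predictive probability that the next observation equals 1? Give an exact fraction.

3/7

obs 1: x=0 → posterior Beta(5/2, 6)
obs 2: x=1 → posterior Beta(7/2, 6)
obs 3: x=1 → posterior Beta(9/2, 6)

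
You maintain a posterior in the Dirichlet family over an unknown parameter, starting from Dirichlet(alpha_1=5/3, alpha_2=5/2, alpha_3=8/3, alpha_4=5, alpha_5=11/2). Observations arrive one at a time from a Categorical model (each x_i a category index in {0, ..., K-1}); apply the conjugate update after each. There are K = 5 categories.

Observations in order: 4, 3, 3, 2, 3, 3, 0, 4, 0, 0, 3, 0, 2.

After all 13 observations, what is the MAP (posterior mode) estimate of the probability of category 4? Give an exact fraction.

39/152

obs 1: x=4 → posterior Dirichlet(5/3, 5/2, 8/3, 5, 13/2)
obs 2: x=3 → posterior Dirichlet(5/3, 5/2, 8/3, 6, 13/2)
obs 3: x=3 → posterior Dirichlet(5/3, 5/2, 8/3, 7, 13/2)
obs 4: x=2 → posterior Dirichlet(5/3, 5/2, 11/3, 7, 13/2)
obs 5: x=3 → posterior Dirichlet(5/3, 5/2, 11/3, 8, 13/2)
obs 6: x=3 → posterior Dirichlet(5/3, 5/2, 11/3, 9, 13/2)
obs 7: x=0 → posterior Dirichlet(8/3, 5/2, 11/3, 9, 13/2)
obs 8: x=4 → posterior Dirichlet(8/3, 5/2, 11/3, 9, 15/2)
obs 9: x=0 → posterior Dirichlet(11/3, 5/2, 11/3, 9, 15/2)
obs 10: x=0 → posterior Dirichlet(14/3, 5/2, 11/3, 9, 15/2)
obs 11: x=3 → posterior Dirichlet(14/3, 5/2, 11/3, 10, 15/2)
obs 12: x=0 → posterior Dirichlet(17/3, 5/2, 11/3, 10, 15/2)
obs 13: x=2 → posterior Dirichlet(17/3, 5/2, 14/3, 10, 15/2)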